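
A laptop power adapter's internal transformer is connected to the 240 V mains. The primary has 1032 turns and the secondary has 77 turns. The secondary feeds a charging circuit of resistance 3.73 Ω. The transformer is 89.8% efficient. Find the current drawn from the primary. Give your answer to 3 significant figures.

I_p ≈ 0.399 A

V_s = 240 × 77/1032 = 17.907 V.
I_s = V_s/R = 17.907/3.73 = 4.8008 A.
P_out = V_s I_s = 17.907 × 4.8008 = 85.968 W.
P_in = P_out/η = 85.968/0.898 = 95.732 W.
I_p = P_in/V_p = 95.732/240 = 0.399 A.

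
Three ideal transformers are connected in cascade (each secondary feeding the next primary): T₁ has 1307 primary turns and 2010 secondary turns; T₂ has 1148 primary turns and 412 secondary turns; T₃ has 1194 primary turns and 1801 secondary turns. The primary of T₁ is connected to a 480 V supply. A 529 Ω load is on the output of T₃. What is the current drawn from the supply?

I_supply ≈ 0.629 A

Secondary of T₁: V = 480.00 × 2010/1307 = 738.18 V.
Secondary of T₂: V = 738.18 × 412/1148 = 264.92 V.
Secondary of T₃: V = 264.92 × 1801/1194 = 399.60 V.
I_load = 399.60/529 = 0.75539 A, so P_out = 399.60 × 0.75539 = 301.85 W.
All ideal ⇒ P_in = P_out, so I_supply = 301.85/480 = 0.629 A.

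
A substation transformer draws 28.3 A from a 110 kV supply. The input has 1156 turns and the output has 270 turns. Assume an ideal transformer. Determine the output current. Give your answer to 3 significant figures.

I_out/I_in = N_in/N_out, so I_out = 28.3 × 1156/270 = 121 A.

I_out ≈ 121 A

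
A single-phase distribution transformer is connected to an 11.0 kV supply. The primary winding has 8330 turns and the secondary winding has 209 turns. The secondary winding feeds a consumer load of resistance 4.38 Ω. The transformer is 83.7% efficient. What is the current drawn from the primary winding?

V_s = 11000 × 209/8330 = 275.99 V.
I_s = V_s/R = 275.99/4.38 = 63.012 A.
P_out = V_s I_s = 275.99 × 63.012 = 17391 W.
P_in = P_out/η = 17391/0.837 = 20777 W.
I_p = P_in/V_p = 20777/11000 = 1.89 A.

I_p ≈ 1.89 A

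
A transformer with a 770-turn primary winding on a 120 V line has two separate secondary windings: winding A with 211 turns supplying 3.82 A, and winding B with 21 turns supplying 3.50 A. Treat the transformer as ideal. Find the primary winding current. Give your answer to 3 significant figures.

V_A = 120 × 211/770 = 32.883 V; V_B = 120 × 21/770 = 3.2727 V.
P_out = V_A I_A + V_B I_B = 32.883×3.82 + 3.2727×3.50 = 125.61 + 11.455 = 137.07 W.
Ideal ⇒ P_in = P_out, so I_p = P_out/V_p = 137.07/120 = 1.14 A.

I_p ≈ 1.14 A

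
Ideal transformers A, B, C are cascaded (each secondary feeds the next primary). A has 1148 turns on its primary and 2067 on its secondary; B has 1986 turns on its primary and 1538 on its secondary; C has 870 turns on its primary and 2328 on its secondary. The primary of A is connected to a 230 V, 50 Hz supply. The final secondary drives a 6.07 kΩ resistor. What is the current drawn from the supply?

After A: V = 230.00 × 2067/1148 = 414.12 V.
After B: V = 414.12 × 1538/1986 = 320.70 V.
After C: V = 320.70 × 2328/870 = 858.16 V.
I_load = 858.16/6070 = 0.14138 A, so P_out = 858.16 × 0.14138 = 121.32 W.
All ideal ⇒ P_in = P_out, so I_supply = 121.32/230 = 0.527 A.

I_supply ≈ 0.527 A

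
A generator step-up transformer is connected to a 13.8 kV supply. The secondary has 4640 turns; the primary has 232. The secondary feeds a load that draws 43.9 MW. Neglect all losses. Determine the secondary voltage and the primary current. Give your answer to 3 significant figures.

V_s ≈ 276000 V, I_p ≈ 3180 A

V_s = V_p × N_s/N_p = 13800 × 4640/232 = 276000 V.
I_s = P/V_s = 4.39×10^7/276000 = 159.06 A.
I_p = I_s × N_s/N_p = 159.06 × 4640/232 = 3180 A.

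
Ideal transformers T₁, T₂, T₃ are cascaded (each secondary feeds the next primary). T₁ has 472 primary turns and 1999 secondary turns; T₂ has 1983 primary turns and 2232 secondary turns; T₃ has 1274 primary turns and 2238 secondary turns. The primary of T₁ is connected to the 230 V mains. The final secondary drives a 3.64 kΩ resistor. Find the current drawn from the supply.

I_supply ≈ 4.43 A

After T₁: V = 230.00 × 1999/472 = 974.09 V.
After T₂: V = 974.09 × 2232/1983 = 1096.4 V.
After T₃: V = 1096.4 × 2238/1274 = 1926.0 V.
I_load = 1926.0/3640 = 0.52913 A, so P_out = 1926.0 × 0.52913 = 1019.1 W.
All ideal ⇒ P_in = P_out, so I_supply = 1019.1/230 = 4.43 A.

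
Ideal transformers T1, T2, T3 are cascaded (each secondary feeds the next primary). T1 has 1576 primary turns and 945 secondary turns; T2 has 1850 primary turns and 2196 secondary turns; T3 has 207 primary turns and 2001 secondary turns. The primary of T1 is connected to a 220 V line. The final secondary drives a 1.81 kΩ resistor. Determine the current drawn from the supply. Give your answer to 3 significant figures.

Secondary of T1: V = 220.00 × 945/1576 = 131.92 V.
Secondary of T2: V = 131.92 × 2196/1850 = 156.59 V.
Secondary of T3: V = 156.59 × 2001/207 = 1513.7 V.
I_load = 1513.7/1810 = 0.83629 A, so P_out = 1513.7 × 0.83629 = 1265.9 W.
All ideal ⇒ P_in = P_out, so I_supply = 1265.9/220 = 5.75 A.

I_supply ≈ 5.75 A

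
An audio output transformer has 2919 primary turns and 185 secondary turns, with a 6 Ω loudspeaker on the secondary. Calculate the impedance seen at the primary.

Z_p ≈ 1490 Ω

Z_p = (N_p/N_s)² × Z_s = (2919/185)² × 6 = 1490 Ω.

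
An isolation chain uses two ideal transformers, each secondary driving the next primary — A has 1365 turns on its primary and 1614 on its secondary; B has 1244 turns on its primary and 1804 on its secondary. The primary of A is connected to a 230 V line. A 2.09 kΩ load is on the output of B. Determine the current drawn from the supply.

I_supply ≈ 0.324 A

Secondary of A: V = 230.00 × 1614/1365 = 271.96 V.
Secondary of B: V = 271.96 × 1804/1244 = 394.38 V.
I_load = 394.38/2090 = 0.18870 A, so P_out = 394.38 × 0.18870 = 74.419 W.
All ideal ⇒ P_in = P_out, so I_supply = 74.419/230 = 0.324 A.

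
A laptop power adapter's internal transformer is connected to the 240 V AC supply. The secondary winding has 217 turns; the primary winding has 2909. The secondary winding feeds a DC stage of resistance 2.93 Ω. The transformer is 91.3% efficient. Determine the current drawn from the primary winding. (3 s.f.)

I_p ≈ 0.499 A

V_s = 240 × 217/2909 = 17.903 V.
I_s = V_s/R = 17.903/2.93 = 6.1103 A.
P_out = V_s I_s = 17.903 × 6.1103 = 109.39 W.
P_in = P_out/η = 109.39/0.913 = 119.82 W.
I_p = P_in/V_p = 119.82/240 = 0.499 A.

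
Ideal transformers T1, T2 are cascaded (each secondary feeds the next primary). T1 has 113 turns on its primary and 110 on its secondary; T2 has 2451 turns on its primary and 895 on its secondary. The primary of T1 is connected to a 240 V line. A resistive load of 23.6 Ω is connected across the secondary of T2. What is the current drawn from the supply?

I_supply ≈ 1.28 A

After T1: V = 240.00 × 110/113 = 233.63 V.
After T2: V = 233.63 × 895/2451 = 85.311 V.
I_load = 85.311/23.6 = 3.6149 A, so P_out = 85.311 × 3.6149 = 308.39 W.
All ideal ⇒ P_in = P_out, so I_supply = 308.39/240 = 1.28 A.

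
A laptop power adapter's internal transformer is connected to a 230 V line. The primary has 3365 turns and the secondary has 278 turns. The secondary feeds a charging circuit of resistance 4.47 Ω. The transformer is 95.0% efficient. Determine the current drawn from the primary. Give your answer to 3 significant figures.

I_p ≈ 0.370 A

V_s = 230 × 278/3365 = 19.001 V.
I_s = V_s/R = 19.001/4.47 = 4.2509 A.
P_out = V_s I_s = 19.001 × 4.2509 = 80.773 W.
P_in = P_out/η = 80.773/0.950 = 85.024 W.
I_p = P_in/V_p = 85.024/230 = 0.370 A.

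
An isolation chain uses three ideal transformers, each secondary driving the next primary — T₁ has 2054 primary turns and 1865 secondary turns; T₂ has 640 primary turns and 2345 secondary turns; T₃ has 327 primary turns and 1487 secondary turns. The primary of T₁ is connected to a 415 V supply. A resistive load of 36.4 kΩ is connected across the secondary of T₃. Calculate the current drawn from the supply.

I_supply ≈ 2.61 A

After T₁: V = 415.00 × 1865/2054 = 376.81 V.
After T₂: V = 376.81 × 2345/640 = 1380.7 V.
After T₃: V = 1380.7 × 1487/327 = 6278.5 V.
I_load = 6278.5/36400 = 0.17248 A, so P_out = 6278.5 × 0.17248 = 1082.9 W.
All ideal ⇒ P_in = P_out, so I_supply = 1082.9/415 = 2.61 A.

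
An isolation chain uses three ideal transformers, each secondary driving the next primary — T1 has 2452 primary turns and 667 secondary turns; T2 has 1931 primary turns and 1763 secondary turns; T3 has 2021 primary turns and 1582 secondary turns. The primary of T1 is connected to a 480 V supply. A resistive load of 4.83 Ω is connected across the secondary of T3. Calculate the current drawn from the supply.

Secondary of T1: V = 480.00 × 667/2452 = 130.57 V.
Secondary of T2: V = 130.57 × 1763/1931 = 119.21 V.
Secondary of T3: V = 119.21 × 1582/2021 = 93.316 V.
I_load = 93.316/4.83 = 19.320 A, so P_out = 93.316 × 19.320 = 1802.9 W.
All ideal ⇒ P_in = P_out, so I_supply = 1802.9/480 = 3.76 A.

I_supply ≈ 3.76 A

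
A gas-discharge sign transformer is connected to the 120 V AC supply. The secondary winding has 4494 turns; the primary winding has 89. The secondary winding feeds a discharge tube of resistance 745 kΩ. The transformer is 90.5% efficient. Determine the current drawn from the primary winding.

I_p ≈ 0.454 A

V_s = 120 × 4494/89 = 6059.3 V.
I_s = V_s/R = 6059.3/745000 = 0.0081333 A.
P_out = V_s I_s = 6059.3 × 0.0081333 = 49.282 W.
P_in = P_out/η = 49.282/0.905 = 54.456 W.
I_p = P_in/V_p = 54.456/120 = 0.454 A.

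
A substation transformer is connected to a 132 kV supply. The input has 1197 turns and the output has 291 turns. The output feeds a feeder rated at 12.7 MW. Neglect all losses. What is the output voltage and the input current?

V_out ≈ 32100 V, I_in ≈ 96.2 A

V_out = V_in × N_out/N_in = 132000 × 291/1197 = 32090 V.
I_out = P/V_out = 1.27×10^7/32090 = 395.76 A.
I_in = I_out × N_out/N_in = 395.76 × 291/1197 = 96.2 A.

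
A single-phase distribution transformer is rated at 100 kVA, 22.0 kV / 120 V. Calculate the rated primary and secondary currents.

I_p = S/V_p = 100000/22000 = 4.55 A.
I_s = S/V_s = 100000/120 = 833 A.

I_p ≈ 4.55 A, I_s ≈ 833 A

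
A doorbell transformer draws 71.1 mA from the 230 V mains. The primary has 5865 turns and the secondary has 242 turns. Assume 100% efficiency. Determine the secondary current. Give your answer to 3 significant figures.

I_s/I_p = N_p/N_s, so I_s = 0.0711 × 5865/242 = 1.72 A.

I_s ≈ 1.72 A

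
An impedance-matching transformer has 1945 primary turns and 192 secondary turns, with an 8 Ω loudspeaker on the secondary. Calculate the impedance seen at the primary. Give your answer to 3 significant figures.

Z_p ≈ 821 Ω

Z_p = (N_p/N_s)² × Z_s = (1945/192)² × 8 = 821 Ω.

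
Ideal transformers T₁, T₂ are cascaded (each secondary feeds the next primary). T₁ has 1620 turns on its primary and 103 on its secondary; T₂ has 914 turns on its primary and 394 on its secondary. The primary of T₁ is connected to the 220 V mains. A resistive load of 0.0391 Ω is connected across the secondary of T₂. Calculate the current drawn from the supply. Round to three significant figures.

I_supply ≈ 4.23 A

Secondary of T₁: V = 220.00 × 103/1620 = 13.988 V.
Secondary of T₂: V = 13.988 × 394/914 = 6.0297 V.
I_load = 6.0297/0.0391 = 154.21 A, so P_out = 6.0297 × 154.21 = 929.85 W.
All ideal ⇒ P_in = P_out, so I_supply = 929.85/220 = 4.23 A.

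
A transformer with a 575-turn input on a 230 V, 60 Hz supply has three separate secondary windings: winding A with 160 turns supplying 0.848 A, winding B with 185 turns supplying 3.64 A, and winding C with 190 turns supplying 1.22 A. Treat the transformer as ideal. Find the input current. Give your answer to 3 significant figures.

V_A = 230 × 160/575 = 64.000 V; V_B = 230 × 185/575 = 74.000 V; V_C = 230 × 190/575 = 76.000 V.
P_out = V_A I_A + V_B I_B + V_C I_C = 64.000×0.848 + 74.000×3.64 + 76.000×1.22 = 54.272 + 269.36 + 92.720 = 416.35 W.
Ideal ⇒ P_in = P_out, so I_in = P_out/V_in = 416.35/230 = 1.81 A.

I_in ≈ 1.81 A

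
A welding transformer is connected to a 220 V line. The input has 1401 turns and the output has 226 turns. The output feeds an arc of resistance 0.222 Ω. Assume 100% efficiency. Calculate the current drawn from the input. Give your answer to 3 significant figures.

V_out = V_in × N_out/N_in = 220 × 226/1401 = 35.489 V.
I_out = V_out/R = 35.489/0.222 = 159.86 A.
For an ideal transformer I_in N_in = I_out N_out, so I_in = 159.86 × 226/1401 = 25.8 A.

I_in ≈ 25.8 A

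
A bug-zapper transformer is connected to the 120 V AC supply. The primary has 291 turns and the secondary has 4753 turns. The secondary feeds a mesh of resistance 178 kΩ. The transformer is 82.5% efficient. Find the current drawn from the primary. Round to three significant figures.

I_p ≈ 0.218 A

V_s = 120 × 4753/291 = 1960.0 V.
I_s = V_s/R = 1960.0/178000 = 0.011011 A.
P_out = V_s I_s = 1960.0 × 0.011011 = 21.582 W.
P_in = P_out/η = 21.582/0.825 = 26.160 W.
I_p = P_in/V_p = 26.160/120 = 0.218 A.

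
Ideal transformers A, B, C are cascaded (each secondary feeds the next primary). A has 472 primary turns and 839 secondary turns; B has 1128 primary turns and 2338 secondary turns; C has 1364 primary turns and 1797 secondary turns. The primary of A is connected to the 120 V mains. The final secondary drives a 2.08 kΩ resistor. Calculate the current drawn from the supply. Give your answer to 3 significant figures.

I_supply ≈ 1.36 A

Secondary of A: V = 120.00 × 839/472 = 213.31 V.
Secondary of B: V = 213.31 × 2338/1128 = 442.12 V.
Secondary of C: V = 442.12 × 1797/1364 = 582.47 V.
I_load = 582.47/2080 = 0.28003 A, so P_out = 582.47 × 0.28003 = 163.11 W.
All ideal ⇒ P_in = P_out, so I_supply = 163.11/120 = 1.36 A.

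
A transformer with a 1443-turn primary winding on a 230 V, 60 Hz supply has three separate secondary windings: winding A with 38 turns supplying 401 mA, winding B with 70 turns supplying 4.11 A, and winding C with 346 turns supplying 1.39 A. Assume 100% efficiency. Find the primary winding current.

V_A = 230 × 38/1443 = 6.0568 V; V_B = 230 × 70/1443 = 11.157 V; V_C = 230 × 346/1443 = 55.149 V.
P_out = V_A I_A + V_B I_B + V_C I_C = 6.0568×0.401 + 11.157×4.11 + 55.149×1.39 = 2.4288 + 45.857 + 76.657 = 124.94 W.
Ideal ⇒ P_in = P_out, so I_p = P_out/V_p = 124.94/230 = 0.543 A.

I_p ≈ 0.543 A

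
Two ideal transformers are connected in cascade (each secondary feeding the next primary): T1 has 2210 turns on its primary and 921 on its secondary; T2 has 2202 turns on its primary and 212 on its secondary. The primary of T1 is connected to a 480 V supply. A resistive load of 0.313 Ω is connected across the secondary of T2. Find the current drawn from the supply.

After T1: V = 480.00 × 921/2210 = 200.04 V.
After T2: V = 200.04 × 212/2202 = 19.259 V.
I_load = 19.259/0.313 = 61.529 A, so P_out = 19.259 × 61.529 = 1185.0 W.
All ideal ⇒ P_in = P_out, so I_supply = 1185.0/480 = 2.47 A.

I_supply ≈ 2.47 A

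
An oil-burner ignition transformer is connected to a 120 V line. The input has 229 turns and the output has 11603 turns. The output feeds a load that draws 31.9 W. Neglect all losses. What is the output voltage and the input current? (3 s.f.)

V_out = V_in × N_out/N_in = 120 × 11603/229 = 6080.2 V.
I_out = P/V_out = 31.9/6080.2 = 0.0052466 A.
I_in = I_out × N_out/N_in = 0.0052466 × 11603/229 = 0.266 A.

V_out ≈ 6080 V, I_in ≈ 0.266 A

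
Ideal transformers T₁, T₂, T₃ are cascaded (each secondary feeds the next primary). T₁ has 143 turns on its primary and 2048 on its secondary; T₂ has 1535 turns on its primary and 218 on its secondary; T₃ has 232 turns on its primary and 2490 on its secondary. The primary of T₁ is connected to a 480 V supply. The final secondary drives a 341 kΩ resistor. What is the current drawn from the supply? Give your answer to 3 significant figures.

I_supply ≈ 0.671 A

Secondary of T₁: V = 480.00 × 2048/143 = 6874.4 V.
Secondary of T₂: V = 6874.4 × 218/1535 = 976.30 V.
Secondary of T₃: V = 976.30 × 2490/232 = 10478 V.
I_load = 10478/341000 = 0.030728 A, so P_out = 10478 × 0.030728 = 321.98 W.
All ideal ⇒ P_in = P_out, so I_supply = 321.98/480 = 0.671 A.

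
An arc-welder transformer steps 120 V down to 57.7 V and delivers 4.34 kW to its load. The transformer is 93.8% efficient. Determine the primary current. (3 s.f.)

P_in = P_out/η = 4340/0.938 = 4626.9 W.
I_p = P_in/V_p = 4626.9/120 = 38.6 A.

I_p ≈ 38.6 A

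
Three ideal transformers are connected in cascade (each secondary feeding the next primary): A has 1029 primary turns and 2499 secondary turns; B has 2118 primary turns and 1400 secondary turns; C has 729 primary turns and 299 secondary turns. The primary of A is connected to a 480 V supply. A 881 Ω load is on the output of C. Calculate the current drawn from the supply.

I_supply ≈ 0.236 A

After A: V = 480.00 × 2499/1029 = 1165.7 V.
After B: V = 1165.7 × 1400/2118 = 770.54 V.
After C: V = 770.54 × 299/729 = 316.04 V.
I_load = 316.04/881 = 0.35873 A, so P_out = 316.04 × 0.35873 = 113.37 W.
All ideal ⇒ P_in = P_out, so I_supply = 113.37/480 = 0.236 A.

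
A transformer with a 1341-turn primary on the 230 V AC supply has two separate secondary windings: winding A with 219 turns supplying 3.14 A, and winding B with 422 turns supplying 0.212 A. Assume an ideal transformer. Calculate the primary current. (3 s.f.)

V_A = 230 × 219/1341 = 37.562 V; V_B = 230 × 422/1341 = 72.379 V.
P_out = V_A I_A + V_B I_B = 37.562×3.14 + 72.379×0.212 = 117.94 + 15.344 = 133.29 W.
Ideal ⇒ P_in = P_out, so I_p = P_out/V_p = 133.29/230 = 0.580 A.

I_p ≈ 0.580 A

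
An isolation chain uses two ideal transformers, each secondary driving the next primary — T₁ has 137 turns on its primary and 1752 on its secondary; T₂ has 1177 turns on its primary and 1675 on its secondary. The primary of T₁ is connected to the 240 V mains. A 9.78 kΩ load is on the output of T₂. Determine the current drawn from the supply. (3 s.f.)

Secondary of T₁: V = 240.00 × 1752/137 = 3069.2 V.
Secondary of T₂: V = 3069.2 × 1675/1177 = 4367.8 V.
I_load = 4367.8/9780 = 0.44661 A, so P_out = 4367.8 × 0.44661 = 1950.7 W.
All ideal ⇒ P_in = P_out, so I_supply = 1950.7/240 = 8.13 A.

I_supply ≈ 8.13 A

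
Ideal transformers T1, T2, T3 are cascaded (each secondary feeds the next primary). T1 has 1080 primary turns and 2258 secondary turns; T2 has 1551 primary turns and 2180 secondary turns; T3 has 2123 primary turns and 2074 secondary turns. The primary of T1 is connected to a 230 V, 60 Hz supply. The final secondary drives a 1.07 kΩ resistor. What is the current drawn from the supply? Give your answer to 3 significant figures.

After T1: V = 230.00 × 2258/1080 = 480.87 V.
After T2: V = 480.87 × 2180/1551 = 675.88 V.
After T3: V = 675.88 × 2074/2123 = 660.29 V.
I_load = 660.29/1070 = 0.61709 A, so P_out = 660.29 × 0.61709 = 407.45 W.
All ideal ⇒ P_in = P_out, so I_supply = 407.45/230 = 1.77 A.

I_supply ≈ 1.77 A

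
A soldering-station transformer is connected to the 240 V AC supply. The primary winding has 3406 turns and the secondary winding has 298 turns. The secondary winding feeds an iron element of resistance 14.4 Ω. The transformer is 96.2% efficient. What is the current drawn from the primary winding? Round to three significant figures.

I_p ≈ 0.133 A

V_s = 240 × 298/3406 = 20.998 V.
I_s = V_s/R = 20.998/14.4 = 1.4582 A.
P_out = V_s I_s = 20.998 × 1.4582 = 30.620 W.
P_in = P_out/η = 30.620/0.962 = 31.829 W.
I_p = P_in/V_p = 31.829/240 = 0.133 A.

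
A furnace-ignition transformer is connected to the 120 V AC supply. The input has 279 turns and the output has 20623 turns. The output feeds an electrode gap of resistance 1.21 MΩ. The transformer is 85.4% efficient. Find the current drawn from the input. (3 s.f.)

I_in ≈ 0.635 A

V_out = 120 × 20623/279 = 8870.1 V.
I_out = V_out/R = 8870.1/(1.21×10^6) = 0.0073307 A.
P_out = V_out I_out = 8870.1 × 0.0073307 = 65.024 W.
P_in = P_out/η = 65.024/0.854 = 76.140 W.
I_in = P_in/V_in = 76.140/120 = 0.635 A.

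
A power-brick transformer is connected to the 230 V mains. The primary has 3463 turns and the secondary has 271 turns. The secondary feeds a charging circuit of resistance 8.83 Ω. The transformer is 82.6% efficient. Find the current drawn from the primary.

I_p ≈ 0.193 A

V_s = 230 × 271/3463 = 17.999 V.
I_s = V_s/R = 17.999/8.83 = 2.0384 A.
P_out = V_s I_s = 17.999 × 2.0384 = 36.688 W.
P_in = P_out/η = 36.688/0.826 = 44.417 W.
I_p = P_in/V_p = 44.417/230 = 0.193 A.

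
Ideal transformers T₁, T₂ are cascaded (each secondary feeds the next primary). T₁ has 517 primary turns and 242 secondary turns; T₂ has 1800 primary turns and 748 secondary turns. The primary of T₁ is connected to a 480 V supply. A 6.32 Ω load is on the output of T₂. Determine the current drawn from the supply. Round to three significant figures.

I_supply ≈ 2.87 A

After T₁: V = 480.00 × 242/517 = 224.68 V.
After T₂: V = 224.68 × 748/1800 = 93.367 V.
I_load = 93.367/6.32 = 14.773 A, so P_out = 93.367 × 14.773 = 1379.3 W.
All ideal ⇒ P_in = P_out, so I_supply = 1379.3/480 = 2.87 A.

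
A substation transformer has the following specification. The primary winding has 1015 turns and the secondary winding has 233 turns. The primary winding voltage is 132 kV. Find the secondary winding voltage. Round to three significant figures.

V_s ≈ 30300 V

V_s/V_p = N_s/N_p, so V_s = 132000 × 233/1015 = 30300 V.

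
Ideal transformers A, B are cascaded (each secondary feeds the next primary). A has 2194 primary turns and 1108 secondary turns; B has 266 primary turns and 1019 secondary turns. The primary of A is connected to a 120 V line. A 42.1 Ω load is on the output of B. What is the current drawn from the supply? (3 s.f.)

After A: V = 120.00 × 1108/2194 = 60.602 V.
After B: V = 60.602 × 1019/266 = 232.15 V.
I_load = 232.15/42.1 = 5.5144 A, so P_out = 232.15 × 5.5144 = 1280.2 W.
All ideal ⇒ P_in = P_out, so I_supply = 1280.2/120 = 10.7 A.

I_supply ≈ 10.7 A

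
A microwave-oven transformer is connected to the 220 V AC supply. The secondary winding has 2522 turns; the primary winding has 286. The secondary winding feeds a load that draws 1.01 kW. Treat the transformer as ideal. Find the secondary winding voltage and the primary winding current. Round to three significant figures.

V_s = V_p × N_s/N_p = 220 × 2522/286 = 1940.0 V.
I_s = P/V_s = 1010/1940.0 = 0.52062 A.
I_p = I_s × N_s/N_p = 0.52062 × 2522/286 = 4.59 A.

V_s ≈ 1940 V, I_p ≈ 4.59 A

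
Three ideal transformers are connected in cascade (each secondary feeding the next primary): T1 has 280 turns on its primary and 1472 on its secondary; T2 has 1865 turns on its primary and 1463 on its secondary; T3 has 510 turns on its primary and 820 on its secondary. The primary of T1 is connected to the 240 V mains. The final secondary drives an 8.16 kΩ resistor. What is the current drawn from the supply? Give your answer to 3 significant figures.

After T1: V = 240.00 × 1472/280 = 1261.7 V.
After T2: V = 1261.7 × 1463/1865 = 989.75 V.
After T3: V = 989.75 × 820/510 = 1591.4 V.
I_load = 1591.4/8160 = 0.19502 A, so P_out = 1591.4 × 0.19502 = 310.35 W.
All ideal ⇒ P_in = P_out, so I_supply = 310.35/240 = 1.29 A.

I_supply ≈ 1.29 A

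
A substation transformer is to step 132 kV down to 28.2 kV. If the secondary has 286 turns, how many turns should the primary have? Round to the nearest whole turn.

N_p = 1339 turns

N_p/N_s = V_p/V_s, so N_p = 286 × 132000/28200 = 1338.7 ≈ 1339 turns.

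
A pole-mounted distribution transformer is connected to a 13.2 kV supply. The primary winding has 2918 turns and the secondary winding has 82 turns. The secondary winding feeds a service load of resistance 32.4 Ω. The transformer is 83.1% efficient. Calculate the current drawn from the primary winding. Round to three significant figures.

V_s = 13200 × 82/2918 = 370.94 V.
I_s = V_s/R = 370.94/32.4 = 11.449 A.
P_out = V_s I_s = 370.94 × 11.449 = 4246.8 W.
P_in = P_out/η = 4246.8/0.831 = 5110.4 W.
I_p = P_in/V_p = 5110.4/13200 = 0.387 A.

I_p ≈ 0.387 A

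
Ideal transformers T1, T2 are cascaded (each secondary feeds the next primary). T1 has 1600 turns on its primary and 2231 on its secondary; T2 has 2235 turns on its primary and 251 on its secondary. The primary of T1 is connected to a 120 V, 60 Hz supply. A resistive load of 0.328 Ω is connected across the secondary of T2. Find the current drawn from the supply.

I_supply ≈ 8.97 A

After T1: V = 120.00 × 2231/1600 = 167.32 V.
After T2: V = 167.32 × 251/2235 = 18.791 V.
I_load = 18.791/0.328 = 57.291 A, so P_out = 18.791 × 57.291 = 1076.6 W.
All ideal ⇒ P_in = P_out, so I_supply = 1076.6/120 = 8.97 A.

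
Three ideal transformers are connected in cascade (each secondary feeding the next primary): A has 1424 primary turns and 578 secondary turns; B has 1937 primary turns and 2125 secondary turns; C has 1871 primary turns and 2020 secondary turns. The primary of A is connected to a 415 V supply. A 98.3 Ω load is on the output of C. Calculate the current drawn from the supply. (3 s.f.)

I_supply ≈ 0.976 A

Secondary of A: V = 415.00 × 578/1424 = 168.45 V.
Secondary of B: V = 168.45 × 2125/1937 = 184.80 V.
Secondary of C: V = 184.80 × 2020/1871 = 199.51 V.
I_load = 199.51/98.3 = 2.0296 A, so P_out = 199.51 × 2.0296 = 404.94 W.
All ideal ⇒ P_in = P_out, so I_supply = 404.94/415 = 0.976 A.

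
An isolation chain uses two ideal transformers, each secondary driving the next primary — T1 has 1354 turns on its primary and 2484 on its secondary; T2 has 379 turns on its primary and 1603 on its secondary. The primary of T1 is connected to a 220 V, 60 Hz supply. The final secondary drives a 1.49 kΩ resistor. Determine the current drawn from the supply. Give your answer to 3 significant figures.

After T1: V = 220.00 × 2484/1354 = 403.60 V.
After T2: V = 403.60 × 1603/379 = 1707.1 V.
I_load = 1707.1/1490 = 1.1457 A, so P_out = 1707.1 × 1.1457 = 1955.8 W.
All ideal ⇒ P_in = P_out, so I_supply = 1955.8/220 = 8.89 A.

I_supply ≈ 8.89 A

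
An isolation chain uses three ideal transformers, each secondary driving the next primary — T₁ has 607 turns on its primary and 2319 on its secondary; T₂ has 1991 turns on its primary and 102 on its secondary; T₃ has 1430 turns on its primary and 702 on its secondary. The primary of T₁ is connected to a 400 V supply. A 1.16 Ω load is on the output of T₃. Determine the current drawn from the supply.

I_supply ≈ 3.18 A

Secondary of T₁: V = 400.00 × 2319/607 = 1528.2 V.
Secondary of T₂: V = 1528.2 × 102/1991 = 78.289 V.
Secondary of T₃: V = 78.289 × 702/1430 = 38.433 V.
I_load = 38.433/1.16 = 33.132 A, so P_out = 38.433 × 33.132 = 1273.3 W.
All ideal ⇒ P_in = P_out, so I_supply = 1273.3/400 = 3.18 A.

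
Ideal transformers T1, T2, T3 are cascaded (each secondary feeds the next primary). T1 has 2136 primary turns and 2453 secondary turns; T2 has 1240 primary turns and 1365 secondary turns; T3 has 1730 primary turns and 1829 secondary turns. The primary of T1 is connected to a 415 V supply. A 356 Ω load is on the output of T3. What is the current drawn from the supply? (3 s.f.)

I_supply ≈ 2.08 A

Secondary of T1: V = 415.00 × 2453/2136 = 476.59 V.
Secondary of T2: V = 476.59 × 1365/1240 = 524.63 V.
Secondary of T3: V = 524.63 × 1829/1730 = 554.66 V.
I_load = 554.66/356 = 1.5580 A, so P_out = 554.66 × 1.5580 = 864.16 W.
All ideal ⇒ P_in = P_out, so I_supply = 864.16/415 = 2.08 A.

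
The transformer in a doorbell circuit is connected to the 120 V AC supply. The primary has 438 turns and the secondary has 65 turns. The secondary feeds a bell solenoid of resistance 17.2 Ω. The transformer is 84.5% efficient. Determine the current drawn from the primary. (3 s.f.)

I_p ≈ 0.182 A

V_s = 120 × 65/438 = 17.808 V.
I_s = V_s/R = 17.808/17.2 = 1.0354 A.
P_out = V_s I_s = 17.808 × 1.0354 = 18.438 W.
P_in = P_out/η = 18.438/0.845 = 21.820 W.
I_p = P_in/V_p = 21.820/120 = 0.182 A.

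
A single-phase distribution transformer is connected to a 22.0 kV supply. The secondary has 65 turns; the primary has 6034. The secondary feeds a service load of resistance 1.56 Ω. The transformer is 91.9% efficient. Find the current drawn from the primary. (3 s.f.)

V_s = 22000 × 65/6034 = 236.99 V.
I_s = V_s/R = 236.99/1.56 = 151.92 A.
P_out = V_s I_s = 236.99 × 151.92 = 36003 W.
P_in = P_out/η = 36003/0.919 = 39176 W.
I_p = P_in/V_p = 39176/22000 = 1.78 A.

I_p ≈ 1.78 A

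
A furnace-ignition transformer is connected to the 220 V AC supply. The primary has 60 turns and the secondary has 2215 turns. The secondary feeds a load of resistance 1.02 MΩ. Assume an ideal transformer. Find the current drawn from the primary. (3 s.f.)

I_p ≈ 0.294 A

V_s = V_p × N_s/N_p = 220 × 2215/60 = 8121.7 V.
I_s = V_s/R = 8121.7/(1.02×10^6) = 0.0079624 A.
For an ideal transformer I_p N_p = I_s N_s, so I_p = 0.0079624 × 2215/60 = 0.294 A.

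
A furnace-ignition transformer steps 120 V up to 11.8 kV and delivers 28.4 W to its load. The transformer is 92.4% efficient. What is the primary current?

P_in = P_out/η = 28.4/0.924 = 30.736 W.
I_p = P_in/V_p = 30.736/120 = 0.256 A.

I_p ≈ 0.256 A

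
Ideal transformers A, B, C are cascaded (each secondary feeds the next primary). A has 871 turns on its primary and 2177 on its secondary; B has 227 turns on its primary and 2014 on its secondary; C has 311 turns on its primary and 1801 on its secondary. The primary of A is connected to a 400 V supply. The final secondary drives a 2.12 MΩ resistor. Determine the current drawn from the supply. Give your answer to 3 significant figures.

I_supply ≈ 3.11 A

After A: V = 400.00 × 2177/871 = 999.77 V.
After B: V = 999.77 × 2014/227 = 8870.2 V.
After C: V = 8870.2 × 1801/311 = 51367 V.
I_load = 51367/(2.12×10^6) = 0.024230 A, so P_out = 51367 × 0.024230 = 1244.6 W.
All ideal ⇒ P_in = P_out, so I_supply = 1244.6/400 = 3.11 A.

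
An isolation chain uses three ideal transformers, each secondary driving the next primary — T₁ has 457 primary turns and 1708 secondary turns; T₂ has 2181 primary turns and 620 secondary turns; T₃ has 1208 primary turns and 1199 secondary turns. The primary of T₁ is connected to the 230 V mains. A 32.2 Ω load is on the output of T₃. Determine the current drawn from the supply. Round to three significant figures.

After T₁: V = 230.00 × 1708/457 = 859.61 V.
After T₂: V = 859.61 × 620/2181 = 244.36 V.
After T₃: V = 244.36 × 1199/1208 = 242.54 V.
I_load = 242.54/32.2 = 7.5324 A, so P_out = 242.54 × 7.5324 = 1826.9 W.
All ideal ⇒ P_in = P_out, so I_supply = 1826.9/230 = 7.94 A.

I_supply ≈ 7.94 A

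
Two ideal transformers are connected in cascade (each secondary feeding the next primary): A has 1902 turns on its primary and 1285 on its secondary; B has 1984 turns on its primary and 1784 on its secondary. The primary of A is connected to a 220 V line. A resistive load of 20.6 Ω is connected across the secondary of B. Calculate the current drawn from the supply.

I_supply ≈ 3.94 A

Secondary of A: V = 220.00 × 1285/1902 = 148.63 V.
Secondary of B: V = 148.63 × 1784/1984 = 133.65 V.
I_load = 133.65/20.6 = 6.4879 A, so P_out = 133.65 × 6.4879 = 867.10 W.
All ideal ⇒ P_in = P_out, so I_supply = 867.10/220 = 3.94 A.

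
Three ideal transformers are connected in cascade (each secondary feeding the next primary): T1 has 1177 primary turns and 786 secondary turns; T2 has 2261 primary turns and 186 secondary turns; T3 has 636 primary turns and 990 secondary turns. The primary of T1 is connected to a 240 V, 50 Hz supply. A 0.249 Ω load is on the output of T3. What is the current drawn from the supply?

After T1: V = 240.00 × 786/1177 = 160.27 V.
After T2: V = 160.27 × 186/2261 = 13.185 V.
After T3: V = 13.185 × 990/636 = 20.523 V.
I_load = 20.523/0.249 = 82.423 A, so P_out = 20.523 × 82.423 = 1691.6 W.
All ideal ⇒ P_in = P_out, so I_supply = 1691.6/240 = 7.05 A.

I_supply ≈ 7.05 A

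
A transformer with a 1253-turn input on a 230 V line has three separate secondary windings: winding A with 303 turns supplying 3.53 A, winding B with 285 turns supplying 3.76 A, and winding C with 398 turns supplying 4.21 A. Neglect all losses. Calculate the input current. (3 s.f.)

V_A = 230 × 303/1253 = 55.619 V; V_B = 230 × 285/1253 = 52.314 V; V_C = 230 × 398/1253 = 73.057 V.
P_out = V_A I_A + V_B I_B + V_C I_C = 55.619×3.53 + 52.314×3.76 + 73.057×4.21 = 196.33 + 196.70 + 307.57 = 700.60 W.
Ideal ⇒ P_in = P_out, so I_in = P_out/V_in = 700.60/230 = 3.05 A.

I_in ≈ 3.05 A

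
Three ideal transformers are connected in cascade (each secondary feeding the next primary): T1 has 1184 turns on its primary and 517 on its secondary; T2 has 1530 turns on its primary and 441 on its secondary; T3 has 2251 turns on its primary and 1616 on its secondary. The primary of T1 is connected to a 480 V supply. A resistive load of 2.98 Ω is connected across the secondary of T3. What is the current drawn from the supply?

I_supply ≈ 1.32 A

Secondary of T1: V = 480.00 × 517/1184 = 209.59 V.
Secondary of T2: V = 209.59 × 441/1530 = 60.413 V.
Secondary of T3: V = 60.413 × 1616/2251 = 43.370 V.
I_load = 43.370/2.98 = 14.554 A, so P_out = 43.370 × 14.554 = 631.20 W.
All ideal ⇒ P_in = P_out, so I_supply = 631.20/480 = 1.32 A.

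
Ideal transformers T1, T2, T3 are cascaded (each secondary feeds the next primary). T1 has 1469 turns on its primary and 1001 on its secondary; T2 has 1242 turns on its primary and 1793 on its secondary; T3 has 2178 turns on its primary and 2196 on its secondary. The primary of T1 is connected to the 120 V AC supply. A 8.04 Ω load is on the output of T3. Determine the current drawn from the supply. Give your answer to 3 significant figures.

I_supply ≈ 14.7 A

After T1: V = 120.00 × 1001/1469 = 81.770 V.
After T2: V = 81.770 × 1793/1242 = 118.05 V.
After T3: V = 118.05 × 2196/2178 = 119.02 V.
I_load = 119.02/8.04 = 14.804 A, so P_out = 119.02 × 14.804 = 1762.0 W.
All ideal ⇒ P_in = P_out, so I_supply = 1762.0/120 = 14.7 A.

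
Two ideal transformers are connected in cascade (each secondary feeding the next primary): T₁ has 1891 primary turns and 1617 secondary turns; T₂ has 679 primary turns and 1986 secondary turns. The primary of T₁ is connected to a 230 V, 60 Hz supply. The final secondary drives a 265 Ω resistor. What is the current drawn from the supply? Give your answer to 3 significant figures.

I_supply ≈ 5.43 A

After T₁: V = 230.00 × 1617/1891 = 196.67 V.
After T₂: V = 196.67 × 1986/679 = 575.25 V.
I_load = 575.25/265 = 2.1708 A, so P_out = 575.25 × 2.1708 = 1248.7 W.
All ideal ⇒ P_in = P_out, so I_supply = 1248.7/230 = 5.43 A.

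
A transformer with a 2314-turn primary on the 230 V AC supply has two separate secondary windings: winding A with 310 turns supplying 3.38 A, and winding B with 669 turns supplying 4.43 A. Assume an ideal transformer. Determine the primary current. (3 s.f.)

I_p ≈ 1.73 A

V_A = 230 × 310/2314 = 30.812 V; V_B = 230 × 669/2314 = 66.495 V.
P_out = V_A I_A + V_B I_B = 30.812×3.38 + 66.495×4.43 = 104.15 + 294.57 = 398.72 W.
Ideal ⇒ P_in = P_out, so I_p = P_out/V_p = 398.72/230 = 1.73 A.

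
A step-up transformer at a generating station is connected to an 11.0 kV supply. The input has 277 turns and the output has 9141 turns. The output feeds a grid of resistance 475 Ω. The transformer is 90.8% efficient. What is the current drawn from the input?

V_out = 11000 × 9141/277 = 363000 V.
I_out = V_out/R = 363000/475 = 764.21 A.
P_out = V_out I_out = 363000 × 764.21 = 2.7741×10^8 W.
P_in = P_out/η = 2.7741×10^8/0.908 = 3.0552×10^8 W.
I_in = P_in/V_in = 3.0552×10^8/11000 = 27800 A.

I_in ≈ 27800 A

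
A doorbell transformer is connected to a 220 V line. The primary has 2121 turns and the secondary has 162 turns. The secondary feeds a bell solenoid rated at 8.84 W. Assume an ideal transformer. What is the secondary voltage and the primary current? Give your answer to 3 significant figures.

V_s = V_p × N_s/N_p = 220 × 162/2121 = 16.803 V.
I_s = P/V_s = 8.84/16.803 = 0.52608 A.
I_p = I_s × N_s/N_p = 0.52608 × 162/2121 = 0.0402 A.

V_s ≈ 16.8 V, I_p ≈ 0.0402 A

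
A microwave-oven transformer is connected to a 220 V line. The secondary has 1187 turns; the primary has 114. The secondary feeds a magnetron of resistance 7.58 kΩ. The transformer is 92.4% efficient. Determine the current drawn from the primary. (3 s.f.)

V_s = 220 × 1187/114 = 2290.7 V.
I_s = V_s/R = 2290.7/7580 = 0.30220 A.
P_out = V_s I_s = 2290.7 × 0.30220 = 692.26 W.
P_in = P_out/η = 692.26/0.924 = 749.20 W.
I_p = P_in/V_p = 749.20/220 = 3.41 A.

I_p ≈ 3.41 A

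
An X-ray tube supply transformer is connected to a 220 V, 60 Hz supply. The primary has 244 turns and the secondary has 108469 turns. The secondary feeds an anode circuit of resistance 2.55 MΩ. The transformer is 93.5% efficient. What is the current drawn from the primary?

I_p ≈ 18.2 A

V_s = 220 × 108469/244 = 97800 V.
I_s = V_s/R = 97800/(2.55×10^6) = 0.038353 A.
P_out = V_s I_s = 97800 × 0.038353 = 3750.9 W.
P_in = P_out/η = 3750.9/0.935 = 4011.7 W.
I_p = P_in/V_p = 4011.7/220 = 18.2 A.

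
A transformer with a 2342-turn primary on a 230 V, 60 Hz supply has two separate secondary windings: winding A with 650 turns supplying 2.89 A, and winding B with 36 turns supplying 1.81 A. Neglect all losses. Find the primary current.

I_p ≈ 0.830 A

V_A = 230 × 650/2342 = 63.834 V; V_B = 230 × 36/2342 = 3.5354 V.
P_out = V_A I_A + V_B I_B = 63.834×2.89 + 3.5354×1.81 = 184.48 + 6.3991 = 190.88 W.
Ideal ⇒ P_in = P_out, so I_p = P_out/V_p = 190.88/230 = 0.830 A.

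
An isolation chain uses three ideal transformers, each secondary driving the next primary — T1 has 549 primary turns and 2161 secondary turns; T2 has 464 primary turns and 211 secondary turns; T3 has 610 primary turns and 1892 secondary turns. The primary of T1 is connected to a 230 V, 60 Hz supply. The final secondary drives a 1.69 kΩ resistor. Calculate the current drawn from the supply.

I_supply ≈ 4.19 A

After T1: V = 230.00 × 2161/549 = 905.34 V.
After T2: V = 905.34 × 211/464 = 411.69 V.
After T3: V = 411.69 × 1892/610 = 1276.9 V.
I_load = 1276.9/1690 = 0.75558 A, so P_out = 1276.9 × 0.75558 = 964.82 W.
All ideal ⇒ P_in = P_out, so I_supply = 964.82/230 = 4.19 A.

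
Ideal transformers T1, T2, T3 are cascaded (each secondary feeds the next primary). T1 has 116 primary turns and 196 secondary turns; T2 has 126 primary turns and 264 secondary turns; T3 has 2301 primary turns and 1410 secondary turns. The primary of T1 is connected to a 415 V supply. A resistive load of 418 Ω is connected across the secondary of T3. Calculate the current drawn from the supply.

Secondary of T1: V = 415.00 × 196/116 = 701.21 V.
Secondary of T2: V = 701.21 × 264/126 = 1469.2 V.
Secondary of T3: V = 1469.2 × 1410/2301 = 900.29 V.
I_load = 900.29/418 = 2.1538 A, so P_out = 900.29 × 2.1538 = 1939.0 W.
All ideal ⇒ P_in = P_out, so I_supply = 1939.0/415 = 4.67 A.

I_supply ≈ 4.67 A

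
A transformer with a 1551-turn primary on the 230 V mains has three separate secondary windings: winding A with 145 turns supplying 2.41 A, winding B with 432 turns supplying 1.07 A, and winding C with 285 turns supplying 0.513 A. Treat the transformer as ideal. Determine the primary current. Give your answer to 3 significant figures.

V_A = 230 × 145/1551 = 21.502 V; V_B = 230 × 432/1551 = 64.062 V; V_C = 230 × 285/1551 = 42.263 V.
P_out = V_A I_A + V_B I_B + V_C I_C = 21.502×2.41 + 64.062×1.07 + 42.263×0.513 = 51.820 + 68.546 + 21.681 = 142.05 W.
Ideal ⇒ P_in = P_out, so I_p = P_out/V_p = 142.05/230 = 0.618 A.

I_p ≈ 0.618 A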